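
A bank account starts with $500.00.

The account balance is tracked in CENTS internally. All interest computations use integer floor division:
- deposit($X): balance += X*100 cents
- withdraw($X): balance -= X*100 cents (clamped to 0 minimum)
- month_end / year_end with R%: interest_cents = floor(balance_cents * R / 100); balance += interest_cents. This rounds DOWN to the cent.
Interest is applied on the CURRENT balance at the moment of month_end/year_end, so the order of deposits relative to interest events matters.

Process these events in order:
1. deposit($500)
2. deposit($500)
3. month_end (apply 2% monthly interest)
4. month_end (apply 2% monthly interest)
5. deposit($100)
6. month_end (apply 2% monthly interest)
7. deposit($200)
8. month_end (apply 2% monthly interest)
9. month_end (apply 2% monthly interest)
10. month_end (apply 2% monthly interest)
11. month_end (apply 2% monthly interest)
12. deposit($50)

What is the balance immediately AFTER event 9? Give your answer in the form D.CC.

After 1 (deposit($500)): balance=$1000.00 total_interest=$0.00
After 2 (deposit($500)): balance=$1500.00 total_interest=$0.00
After 3 (month_end (apply 2% monthly interest)): balance=$1530.00 total_interest=$30.00
After 4 (month_end (apply 2% monthly interest)): balance=$1560.60 total_interest=$60.60
After 5 (deposit($100)): balance=$1660.60 total_interest=$60.60
After 6 (month_end (apply 2% monthly interest)): balance=$1693.81 total_interest=$93.81
After 7 (deposit($200)): balance=$1893.81 total_interest=$93.81
After 8 (month_end (apply 2% monthly interest)): balance=$1931.68 total_interest=$131.68
After 9 (month_end (apply 2% monthly interest)): balance=$1970.31 total_interest=$170.31

Answer: 1970.31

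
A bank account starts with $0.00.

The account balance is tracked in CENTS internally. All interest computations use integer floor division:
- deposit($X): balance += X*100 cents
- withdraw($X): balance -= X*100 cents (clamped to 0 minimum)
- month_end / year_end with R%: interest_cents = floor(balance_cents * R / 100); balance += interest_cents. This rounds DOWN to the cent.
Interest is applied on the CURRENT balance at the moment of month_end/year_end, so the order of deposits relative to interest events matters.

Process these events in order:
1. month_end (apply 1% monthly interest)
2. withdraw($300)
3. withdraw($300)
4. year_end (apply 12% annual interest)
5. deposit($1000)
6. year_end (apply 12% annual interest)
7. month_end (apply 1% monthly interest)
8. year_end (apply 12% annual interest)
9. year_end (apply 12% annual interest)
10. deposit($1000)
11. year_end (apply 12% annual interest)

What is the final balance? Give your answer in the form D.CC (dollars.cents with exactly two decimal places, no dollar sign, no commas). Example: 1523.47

Answer: 2709.24

Derivation:
After 1 (month_end (apply 1% monthly interest)): balance=$0.00 total_interest=$0.00
After 2 (withdraw($300)): balance=$0.00 total_interest=$0.00
After 3 (withdraw($300)): balance=$0.00 total_interest=$0.00
After 4 (year_end (apply 12% annual interest)): balance=$0.00 total_interest=$0.00
After 5 (deposit($1000)): balance=$1000.00 total_interest=$0.00
After 6 (year_end (apply 12% annual interest)): balance=$1120.00 total_interest=$120.00
After 7 (month_end (apply 1% monthly interest)): balance=$1131.20 total_interest=$131.20
After 8 (year_end (apply 12% annual interest)): balance=$1266.94 total_interest=$266.94
After 9 (year_end (apply 12% annual interest)): balance=$1418.97 total_interest=$418.97
After 10 (deposit($1000)): balance=$2418.97 total_interest=$418.97
After 11 (year_end (apply 12% annual interest)): balance=$2709.24 total_interest=$709.24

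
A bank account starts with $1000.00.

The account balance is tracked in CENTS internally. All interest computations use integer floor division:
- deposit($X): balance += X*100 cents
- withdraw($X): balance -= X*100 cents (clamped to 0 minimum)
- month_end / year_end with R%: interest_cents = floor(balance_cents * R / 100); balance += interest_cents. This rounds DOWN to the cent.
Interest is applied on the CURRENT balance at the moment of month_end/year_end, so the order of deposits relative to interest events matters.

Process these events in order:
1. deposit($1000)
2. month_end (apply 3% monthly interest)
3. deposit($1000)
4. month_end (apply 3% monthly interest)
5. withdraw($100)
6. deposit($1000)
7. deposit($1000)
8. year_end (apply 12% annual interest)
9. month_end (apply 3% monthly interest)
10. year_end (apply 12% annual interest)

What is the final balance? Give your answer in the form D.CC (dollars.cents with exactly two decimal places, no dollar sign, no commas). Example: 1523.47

Answer: 6527.08

Derivation:
After 1 (deposit($1000)): balance=$2000.00 total_interest=$0.00
After 2 (month_end (apply 3% monthly interest)): balance=$2060.00 total_interest=$60.00
After 3 (deposit($1000)): balance=$3060.00 total_interest=$60.00
After 4 (month_end (apply 3% monthly interest)): balance=$3151.80 total_interest=$151.80
After 5 (withdraw($100)): balance=$3051.80 total_interest=$151.80
After 6 (deposit($1000)): balance=$4051.80 total_interest=$151.80
After 7 (deposit($1000)): balance=$5051.80 total_interest=$151.80
After 8 (year_end (apply 12% annual interest)): balance=$5658.01 total_interest=$758.01
After 9 (month_end (apply 3% monthly interest)): balance=$5827.75 total_interest=$927.75
After 10 (year_end (apply 12% annual interest)): balance=$6527.08 total_interest=$1627.08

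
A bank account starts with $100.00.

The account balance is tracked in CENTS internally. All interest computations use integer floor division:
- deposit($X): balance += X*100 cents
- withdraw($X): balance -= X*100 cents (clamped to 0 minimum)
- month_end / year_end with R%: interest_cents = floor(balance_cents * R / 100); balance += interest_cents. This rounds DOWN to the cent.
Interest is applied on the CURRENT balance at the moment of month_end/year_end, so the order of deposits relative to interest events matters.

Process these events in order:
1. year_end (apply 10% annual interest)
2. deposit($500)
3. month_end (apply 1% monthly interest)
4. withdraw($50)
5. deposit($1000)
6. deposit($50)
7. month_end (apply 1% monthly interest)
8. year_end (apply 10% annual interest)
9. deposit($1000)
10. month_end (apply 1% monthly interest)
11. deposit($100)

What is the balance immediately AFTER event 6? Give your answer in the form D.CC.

After 1 (year_end (apply 10% annual interest)): balance=$110.00 total_interest=$10.00
After 2 (deposit($500)): balance=$610.00 total_interest=$10.00
After 3 (month_end (apply 1% monthly interest)): balance=$616.10 total_interest=$16.10
After 4 (withdraw($50)): balance=$566.10 total_interest=$16.10
After 5 (deposit($1000)): balance=$1566.10 total_interest=$16.10
After 6 (deposit($50)): balance=$1616.10 total_interest=$16.10

Answer: 1616.10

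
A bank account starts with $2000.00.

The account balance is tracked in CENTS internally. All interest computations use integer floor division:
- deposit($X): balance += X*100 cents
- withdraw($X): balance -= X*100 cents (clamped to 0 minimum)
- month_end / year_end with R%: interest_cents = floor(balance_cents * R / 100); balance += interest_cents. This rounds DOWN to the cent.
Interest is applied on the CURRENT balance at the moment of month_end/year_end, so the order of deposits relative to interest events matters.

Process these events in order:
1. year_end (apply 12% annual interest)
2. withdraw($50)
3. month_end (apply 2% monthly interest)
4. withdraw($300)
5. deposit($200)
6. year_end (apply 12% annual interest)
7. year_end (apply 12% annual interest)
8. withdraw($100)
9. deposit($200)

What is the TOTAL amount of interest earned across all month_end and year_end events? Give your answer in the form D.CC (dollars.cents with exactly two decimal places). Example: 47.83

After 1 (year_end (apply 12% annual interest)): balance=$2240.00 total_interest=$240.00
After 2 (withdraw($50)): balance=$2190.00 total_interest=$240.00
After 3 (month_end (apply 2% monthly interest)): balance=$2233.80 total_interest=$283.80
After 4 (withdraw($300)): balance=$1933.80 total_interest=$283.80
After 5 (deposit($200)): balance=$2133.80 total_interest=$283.80
After 6 (year_end (apply 12% annual interest)): balance=$2389.85 total_interest=$539.85
After 7 (year_end (apply 12% annual interest)): balance=$2676.63 total_interest=$826.63
After 8 (withdraw($100)): balance=$2576.63 total_interest=$826.63
After 9 (deposit($200)): balance=$2776.63 total_interest=$826.63

Answer: 826.63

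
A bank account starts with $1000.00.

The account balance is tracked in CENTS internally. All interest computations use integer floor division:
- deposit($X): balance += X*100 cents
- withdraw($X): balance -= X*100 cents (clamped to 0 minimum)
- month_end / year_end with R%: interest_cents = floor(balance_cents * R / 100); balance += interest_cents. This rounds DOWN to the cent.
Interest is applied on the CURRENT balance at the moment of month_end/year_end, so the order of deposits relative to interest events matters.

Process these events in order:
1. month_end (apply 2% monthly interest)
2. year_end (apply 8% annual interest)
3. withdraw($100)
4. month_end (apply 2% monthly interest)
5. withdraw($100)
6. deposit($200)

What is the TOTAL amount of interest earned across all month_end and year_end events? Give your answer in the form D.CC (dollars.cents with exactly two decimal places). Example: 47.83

Answer: 121.63

Derivation:
After 1 (month_end (apply 2% monthly interest)): balance=$1020.00 total_interest=$20.00
After 2 (year_end (apply 8% annual interest)): balance=$1101.60 total_interest=$101.60
After 3 (withdraw($100)): balance=$1001.60 total_interest=$101.60
After 4 (month_end (apply 2% monthly interest)): balance=$1021.63 total_interest=$121.63
After 5 (withdraw($100)): balance=$921.63 total_interest=$121.63
After 6 (deposit($200)): balance=$1121.63 total_interest=$121.63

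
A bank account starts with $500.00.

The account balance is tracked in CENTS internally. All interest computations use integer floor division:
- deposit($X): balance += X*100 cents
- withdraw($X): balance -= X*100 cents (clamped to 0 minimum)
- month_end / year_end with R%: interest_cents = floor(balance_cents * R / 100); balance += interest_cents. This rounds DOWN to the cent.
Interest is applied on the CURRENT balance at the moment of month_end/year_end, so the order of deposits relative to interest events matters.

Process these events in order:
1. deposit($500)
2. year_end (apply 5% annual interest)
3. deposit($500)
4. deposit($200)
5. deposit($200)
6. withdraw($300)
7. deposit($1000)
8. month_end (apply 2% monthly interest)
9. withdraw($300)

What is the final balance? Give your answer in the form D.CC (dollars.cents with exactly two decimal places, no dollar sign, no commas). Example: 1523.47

After 1 (deposit($500)): balance=$1000.00 total_interest=$0.00
After 2 (year_end (apply 5% annual interest)): balance=$1050.00 total_interest=$50.00
After 3 (deposit($500)): balance=$1550.00 total_interest=$50.00
After 4 (deposit($200)): balance=$1750.00 total_interest=$50.00
After 5 (deposit($200)): balance=$1950.00 total_interest=$50.00
After 6 (withdraw($300)): balance=$1650.00 total_interest=$50.00
After 7 (deposit($1000)): balance=$2650.00 total_interest=$50.00
After 8 (month_end (apply 2% monthly interest)): balance=$2703.00 total_interest=$103.00
After 9 (withdraw($300)): balance=$2403.00 total_interest=$103.00

Answer: 2403.00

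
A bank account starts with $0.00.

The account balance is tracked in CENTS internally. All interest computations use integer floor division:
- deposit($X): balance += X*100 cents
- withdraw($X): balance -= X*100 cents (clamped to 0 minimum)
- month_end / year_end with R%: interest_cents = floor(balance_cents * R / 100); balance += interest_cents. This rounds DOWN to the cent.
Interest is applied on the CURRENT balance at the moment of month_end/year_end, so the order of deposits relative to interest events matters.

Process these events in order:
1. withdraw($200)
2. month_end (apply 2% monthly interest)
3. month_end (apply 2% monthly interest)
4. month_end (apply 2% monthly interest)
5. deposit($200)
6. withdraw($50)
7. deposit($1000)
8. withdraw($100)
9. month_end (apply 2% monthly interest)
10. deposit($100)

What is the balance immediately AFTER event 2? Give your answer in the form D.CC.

After 1 (withdraw($200)): balance=$0.00 total_interest=$0.00
After 2 (month_end (apply 2% monthly interest)): balance=$0.00 total_interest=$0.00

Answer: 0.00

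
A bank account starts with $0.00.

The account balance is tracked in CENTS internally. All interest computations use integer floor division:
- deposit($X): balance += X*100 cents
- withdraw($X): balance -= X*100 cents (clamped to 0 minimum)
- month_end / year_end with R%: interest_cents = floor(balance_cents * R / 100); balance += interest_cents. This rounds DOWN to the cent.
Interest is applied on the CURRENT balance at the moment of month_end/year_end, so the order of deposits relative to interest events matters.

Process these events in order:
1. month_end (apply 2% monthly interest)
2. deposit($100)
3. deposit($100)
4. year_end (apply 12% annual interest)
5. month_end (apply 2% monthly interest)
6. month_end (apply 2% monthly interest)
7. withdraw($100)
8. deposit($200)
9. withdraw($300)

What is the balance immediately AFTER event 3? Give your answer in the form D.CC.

After 1 (month_end (apply 2% monthly interest)): balance=$0.00 total_interest=$0.00
After 2 (deposit($100)): balance=$100.00 total_interest=$0.00
After 3 (deposit($100)): balance=$200.00 total_interest=$0.00

Answer: 200.00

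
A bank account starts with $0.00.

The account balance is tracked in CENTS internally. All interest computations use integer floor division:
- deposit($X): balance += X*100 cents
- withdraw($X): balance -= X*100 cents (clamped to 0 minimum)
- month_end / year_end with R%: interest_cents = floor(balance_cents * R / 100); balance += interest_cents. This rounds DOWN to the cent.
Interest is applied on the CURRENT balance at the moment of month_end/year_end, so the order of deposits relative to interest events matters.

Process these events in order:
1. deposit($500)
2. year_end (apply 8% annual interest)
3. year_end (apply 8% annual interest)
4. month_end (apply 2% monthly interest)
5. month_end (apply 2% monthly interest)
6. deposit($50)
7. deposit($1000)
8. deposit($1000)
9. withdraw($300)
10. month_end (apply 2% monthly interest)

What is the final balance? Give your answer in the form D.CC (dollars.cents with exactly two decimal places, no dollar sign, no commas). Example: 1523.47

Answer: 2403.88

Derivation:
After 1 (deposit($500)): balance=$500.00 total_interest=$0.00
After 2 (year_end (apply 8% annual interest)): balance=$540.00 total_interest=$40.00
After 3 (year_end (apply 8% annual interest)): balance=$583.20 total_interest=$83.20
After 4 (month_end (apply 2% monthly interest)): balance=$594.86 total_interest=$94.86
After 5 (month_end (apply 2% monthly interest)): balance=$606.75 total_interest=$106.75
After 6 (deposit($50)): balance=$656.75 total_interest=$106.75
After 7 (deposit($1000)): balance=$1656.75 total_interest=$106.75
After 8 (deposit($1000)): balance=$2656.75 total_interest=$106.75
After 9 (withdraw($300)): balance=$2356.75 total_interest=$106.75
After 10 (month_end (apply 2% monthly interest)): balance=$2403.88 total_interest=$153.88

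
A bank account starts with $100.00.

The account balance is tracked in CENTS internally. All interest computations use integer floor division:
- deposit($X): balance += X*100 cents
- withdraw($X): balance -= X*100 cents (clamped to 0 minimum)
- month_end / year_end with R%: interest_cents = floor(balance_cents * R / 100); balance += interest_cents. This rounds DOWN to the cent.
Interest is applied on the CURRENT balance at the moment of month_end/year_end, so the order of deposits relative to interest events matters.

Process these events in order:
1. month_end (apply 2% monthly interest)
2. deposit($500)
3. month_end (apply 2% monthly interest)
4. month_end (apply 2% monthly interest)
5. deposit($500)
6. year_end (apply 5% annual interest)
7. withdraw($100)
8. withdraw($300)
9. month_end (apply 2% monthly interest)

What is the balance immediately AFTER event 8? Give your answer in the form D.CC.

Answer: 782.63

Derivation:
After 1 (month_end (apply 2% monthly interest)): balance=$102.00 total_interest=$2.00
After 2 (deposit($500)): balance=$602.00 total_interest=$2.00
After 3 (month_end (apply 2% monthly interest)): balance=$614.04 total_interest=$14.04
After 4 (month_end (apply 2% monthly interest)): balance=$626.32 total_interest=$26.32
After 5 (deposit($500)): balance=$1126.32 total_interest=$26.32
After 6 (year_end (apply 5% annual interest)): balance=$1182.63 total_interest=$82.63
After 7 (withdraw($100)): balance=$1082.63 total_interest=$82.63
After 8 (withdraw($300)): balance=$782.63 total_interest=$82.63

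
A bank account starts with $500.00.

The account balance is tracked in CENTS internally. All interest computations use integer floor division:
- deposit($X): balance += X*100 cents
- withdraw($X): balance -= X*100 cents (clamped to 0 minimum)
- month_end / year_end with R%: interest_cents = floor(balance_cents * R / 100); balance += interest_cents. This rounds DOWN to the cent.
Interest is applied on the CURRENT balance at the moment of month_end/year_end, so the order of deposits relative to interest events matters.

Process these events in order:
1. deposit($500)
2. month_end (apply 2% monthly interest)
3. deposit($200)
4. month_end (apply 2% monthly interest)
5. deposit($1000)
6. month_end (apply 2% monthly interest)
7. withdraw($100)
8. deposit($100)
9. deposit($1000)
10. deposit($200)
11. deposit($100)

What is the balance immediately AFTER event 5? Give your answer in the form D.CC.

After 1 (deposit($500)): balance=$1000.00 total_interest=$0.00
After 2 (month_end (apply 2% monthly interest)): balance=$1020.00 total_interest=$20.00
After 3 (deposit($200)): balance=$1220.00 total_interest=$20.00
After 4 (month_end (apply 2% monthly interest)): balance=$1244.40 total_interest=$44.40
After 5 (deposit($1000)): balance=$2244.40 total_interest=$44.40

Answer: 2244.40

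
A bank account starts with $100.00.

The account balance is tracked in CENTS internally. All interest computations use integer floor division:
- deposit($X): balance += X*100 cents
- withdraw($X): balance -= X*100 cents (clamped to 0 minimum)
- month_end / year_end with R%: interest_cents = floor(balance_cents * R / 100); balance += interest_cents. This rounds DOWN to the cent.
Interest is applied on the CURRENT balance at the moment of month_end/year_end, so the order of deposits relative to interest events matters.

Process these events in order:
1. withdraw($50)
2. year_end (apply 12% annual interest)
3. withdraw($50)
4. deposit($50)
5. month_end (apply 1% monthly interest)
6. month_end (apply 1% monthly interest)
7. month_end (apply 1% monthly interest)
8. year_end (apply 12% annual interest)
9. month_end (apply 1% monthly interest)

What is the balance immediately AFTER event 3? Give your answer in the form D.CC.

After 1 (withdraw($50)): balance=$50.00 total_interest=$0.00
After 2 (year_end (apply 12% annual interest)): balance=$56.00 total_interest=$6.00
After 3 (withdraw($50)): balance=$6.00 total_interest=$6.00

Answer: 6.00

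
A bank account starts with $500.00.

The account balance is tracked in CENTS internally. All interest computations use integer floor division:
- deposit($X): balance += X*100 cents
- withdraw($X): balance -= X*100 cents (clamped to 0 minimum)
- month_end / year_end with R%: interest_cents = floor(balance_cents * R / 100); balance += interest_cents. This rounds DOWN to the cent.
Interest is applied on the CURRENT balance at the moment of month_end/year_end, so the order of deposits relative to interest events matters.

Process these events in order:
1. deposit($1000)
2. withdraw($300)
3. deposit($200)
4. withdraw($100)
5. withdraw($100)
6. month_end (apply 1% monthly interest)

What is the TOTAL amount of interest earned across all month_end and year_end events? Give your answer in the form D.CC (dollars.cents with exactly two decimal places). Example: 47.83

After 1 (deposit($1000)): balance=$1500.00 total_interest=$0.00
After 2 (withdraw($300)): balance=$1200.00 total_interest=$0.00
After 3 (deposit($200)): balance=$1400.00 total_interest=$0.00
After 4 (withdraw($100)): balance=$1300.00 total_interest=$0.00
After 5 (withdraw($100)): balance=$1200.00 total_interest=$0.00
After 6 (month_end (apply 1% monthly interest)): balance=$1212.00 total_interest=$12.00

Answer: 12.00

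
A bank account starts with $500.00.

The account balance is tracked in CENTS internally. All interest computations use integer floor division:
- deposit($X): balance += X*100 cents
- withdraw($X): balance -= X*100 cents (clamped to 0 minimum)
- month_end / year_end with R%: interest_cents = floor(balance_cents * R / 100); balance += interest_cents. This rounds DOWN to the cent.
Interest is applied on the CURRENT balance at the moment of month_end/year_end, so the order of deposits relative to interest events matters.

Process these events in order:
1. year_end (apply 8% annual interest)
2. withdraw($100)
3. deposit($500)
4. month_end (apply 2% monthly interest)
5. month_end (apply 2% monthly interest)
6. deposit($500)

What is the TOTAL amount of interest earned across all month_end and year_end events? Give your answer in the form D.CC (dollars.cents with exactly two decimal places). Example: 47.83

Answer: 77.97

Derivation:
After 1 (year_end (apply 8% annual interest)): balance=$540.00 total_interest=$40.00
After 2 (withdraw($100)): balance=$440.00 total_interest=$40.00
After 3 (deposit($500)): balance=$940.00 total_interest=$40.00
After 4 (month_end (apply 2% monthly interest)): balance=$958.80 total_interest=$58.80
After 5 (month_end (apply 2% monthly interest)): balance=$977.97 total_interest=$77.97
After 6 (deposit($500)): balance=$1477.97 total_interest=$77.97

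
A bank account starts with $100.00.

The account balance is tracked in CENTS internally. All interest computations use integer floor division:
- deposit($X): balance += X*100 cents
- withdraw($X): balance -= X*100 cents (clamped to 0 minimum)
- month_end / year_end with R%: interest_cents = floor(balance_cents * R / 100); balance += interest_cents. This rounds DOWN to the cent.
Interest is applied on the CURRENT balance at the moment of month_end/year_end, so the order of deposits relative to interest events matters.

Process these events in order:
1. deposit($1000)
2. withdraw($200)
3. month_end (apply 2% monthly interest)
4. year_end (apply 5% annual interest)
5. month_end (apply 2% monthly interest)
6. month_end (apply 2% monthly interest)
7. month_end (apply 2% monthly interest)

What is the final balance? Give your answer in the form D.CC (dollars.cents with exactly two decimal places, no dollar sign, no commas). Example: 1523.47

After 1 (deposit($1000)): balance=$1100.00 total_interest=$0.00
After 2 (withdraw($200)): balance=$900.00 total_interest=$0.00
After 3 (month_end (apply 2% monthly interest)): balance=$918.00 total_interest=$18.00
After 4 (year_end (apply 5% annual interest)): balance=$963.90 total_interest=$63.90
After 5 (month_end (apply 2% monthly interest)): balance=$983.17 total_interest=$83.17
After 6 (month_end (apply 2% monthly interest)): balance=$1002.83 total_interest=$102.83
After 7 (month_end (apply 2% monthly interest)): balance=$1022.88 total_interest=$122.88

Answer: 1022.88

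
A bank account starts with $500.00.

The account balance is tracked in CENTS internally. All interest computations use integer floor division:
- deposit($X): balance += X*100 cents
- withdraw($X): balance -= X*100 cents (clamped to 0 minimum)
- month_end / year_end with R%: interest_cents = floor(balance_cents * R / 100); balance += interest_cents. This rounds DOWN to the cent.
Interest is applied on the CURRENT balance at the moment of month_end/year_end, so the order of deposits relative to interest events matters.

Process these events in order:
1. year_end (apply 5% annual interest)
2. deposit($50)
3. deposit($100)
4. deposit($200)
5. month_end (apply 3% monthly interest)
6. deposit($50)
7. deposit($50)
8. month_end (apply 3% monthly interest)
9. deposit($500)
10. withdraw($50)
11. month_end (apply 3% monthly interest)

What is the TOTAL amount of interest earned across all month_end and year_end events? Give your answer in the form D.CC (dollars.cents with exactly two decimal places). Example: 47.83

After 1 (year_end (apply 5% annual interest)): balance=$525.00 total_interest=$25.00
After 2 (deposit($50)): balance=$575.00 total_interest=$25.00
After 3 (deposit($100)): balance=$675.00 total_interest=$25.00
After 4 (deposit($200)): balance=$875.00 total_interest=$25.00
After 5 (month_end (apply 3% monthly interest)): balance=$901.25 total_interest=$51.25
After 6 (deposit($50)): balance=$951.25 total_interest=$51.25
After 7 (deposit($50)): balance=$1001.25 total_interest=$51.25
After 8 (month_end (apply 3% monthly interest)): balance=$1031.28 total_interest=$81.28
After 9 (deposit($500)): balance=$1531.28 total_interest=$81.28
After 10 (withdraw($50)): balance=$1481.28 total_interest=$81.28
After 11 (month_end (apply 3% monthly interest)): balance=$1525.71 total_interest=$125.71

Answer: 125.71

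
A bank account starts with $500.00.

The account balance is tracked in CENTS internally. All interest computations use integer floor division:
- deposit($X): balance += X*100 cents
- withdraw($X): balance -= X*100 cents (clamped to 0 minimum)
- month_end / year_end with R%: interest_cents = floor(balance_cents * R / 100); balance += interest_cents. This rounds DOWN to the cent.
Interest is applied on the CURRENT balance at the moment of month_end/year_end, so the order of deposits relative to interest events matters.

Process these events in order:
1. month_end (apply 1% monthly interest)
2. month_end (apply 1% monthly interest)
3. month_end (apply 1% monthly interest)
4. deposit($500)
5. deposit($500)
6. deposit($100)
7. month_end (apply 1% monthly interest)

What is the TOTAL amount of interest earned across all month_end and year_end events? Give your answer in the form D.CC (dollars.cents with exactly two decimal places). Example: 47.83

Answer: 31.30

Derivation:
After 1 (month_end (apply 1% monthly interest)): balance=$505.00 total_interest=$5.00
After 2 (month_end (apply 1% monthly interest)): balance=$510.05 total_interest=$10.05
After 3 (month_end (apply 1% monthly interest)): balance=$515.15 total_interest=$15.15
After 4 (deposit($500)): balance=$1015.15 total_interest=$15.15
After 5 (deposit($500)): balance=$1515.15 total_interest=$15.15
After 6 (deposit($100)): balance=$1615.15 total_interest=$15.15
After 7 (month_end (apply 1% monthly interest)): balance=$1631.30 total_interest=$31.30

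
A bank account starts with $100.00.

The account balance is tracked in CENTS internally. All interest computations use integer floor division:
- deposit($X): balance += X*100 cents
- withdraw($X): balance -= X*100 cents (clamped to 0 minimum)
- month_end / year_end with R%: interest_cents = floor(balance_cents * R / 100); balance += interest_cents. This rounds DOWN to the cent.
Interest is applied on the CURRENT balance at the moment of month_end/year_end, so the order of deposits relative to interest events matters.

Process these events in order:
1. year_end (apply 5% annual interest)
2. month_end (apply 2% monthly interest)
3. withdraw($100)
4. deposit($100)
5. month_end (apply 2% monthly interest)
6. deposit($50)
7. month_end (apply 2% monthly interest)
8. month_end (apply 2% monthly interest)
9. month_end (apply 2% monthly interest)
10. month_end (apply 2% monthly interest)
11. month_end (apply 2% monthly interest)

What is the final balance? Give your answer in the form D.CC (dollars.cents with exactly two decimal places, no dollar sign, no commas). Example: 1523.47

After 1 (year_end (apply 5% annual interest)): balance=$105.00 total_interest=$5.00
After 2 (month_end (apply 2% monthly interest)): balance=$107.10 total_interest=$7.10
After 3 (withdraw($100)): balance=$7.10 total_interest=$7.10
After 4 (deposit($100)): balance=$107.10 total_interest=$7.10
After 5 (month_end (apply 2% monthly interest)): balance=$109.24 total_interest=$9.24
After 6 (deposit($50)): balance=$159.24 total_interest=$9.24
After 7 (month_end (apply 2% monthly interest)): balance=$162.42 total_interest=$12.42
After 8 (month_end (apply 2% monthly interest)): balance=$165.66 total_interest=$15.66
After 9 (month_end (apply 2% monthly interest)): balance=$168.97 total_interest=$18.97
After 10 (month_end (apply 2% monthly interest)): balance=$172.34 total_interest=$22.34
After 11 (month_end (apply 2% monthly interest)): balance=$175.78 total_interest=$25.78

Answer: 175.78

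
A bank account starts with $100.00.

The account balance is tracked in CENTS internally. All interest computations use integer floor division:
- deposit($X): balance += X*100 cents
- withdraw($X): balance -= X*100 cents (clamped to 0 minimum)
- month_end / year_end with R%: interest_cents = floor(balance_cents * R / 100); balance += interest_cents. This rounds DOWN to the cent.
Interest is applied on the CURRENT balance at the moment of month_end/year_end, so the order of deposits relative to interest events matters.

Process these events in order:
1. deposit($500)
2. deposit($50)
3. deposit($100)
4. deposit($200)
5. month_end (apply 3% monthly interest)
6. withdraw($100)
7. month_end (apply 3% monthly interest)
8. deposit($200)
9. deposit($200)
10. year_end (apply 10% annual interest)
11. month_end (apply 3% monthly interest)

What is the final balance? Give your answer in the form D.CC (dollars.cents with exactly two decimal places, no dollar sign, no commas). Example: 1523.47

Answer: 1478.38

Derivation:
After 1 (deposit($500)): balance=$600.00 total_interest=$0.00
After 2 (deposit($50)): balance=$650.00 total_interest=$0.00
After 3 (deposit($100)): balance=$750.00 total_interest=$0.00
After 4 (deposit($200)): balance=$950.00 total_interest=$0.00
After 5 (month_end (apply 3% monthly interest)): balance=$978.50 total_interest=$28.50
After 6 (withdraw($100)): balance=$878.50 total_interest=$28.50
After 7 (month_end (apply 3% monthly interest)): balance=$904.85 total_interest=$54.85
After 8 (deposit($200)): balance=$1104.85 total_interest=$54.85
After 9 (deposit($200)): balance=$1304.85 total_interest=$54.85
After 10 (year_end (apply 10% annual interest)): balance=$1435.33 total_interest=$185.33
After 11 (month_end (apply 3% monthly interest)): balance=$1478.38 total_interest=$228.38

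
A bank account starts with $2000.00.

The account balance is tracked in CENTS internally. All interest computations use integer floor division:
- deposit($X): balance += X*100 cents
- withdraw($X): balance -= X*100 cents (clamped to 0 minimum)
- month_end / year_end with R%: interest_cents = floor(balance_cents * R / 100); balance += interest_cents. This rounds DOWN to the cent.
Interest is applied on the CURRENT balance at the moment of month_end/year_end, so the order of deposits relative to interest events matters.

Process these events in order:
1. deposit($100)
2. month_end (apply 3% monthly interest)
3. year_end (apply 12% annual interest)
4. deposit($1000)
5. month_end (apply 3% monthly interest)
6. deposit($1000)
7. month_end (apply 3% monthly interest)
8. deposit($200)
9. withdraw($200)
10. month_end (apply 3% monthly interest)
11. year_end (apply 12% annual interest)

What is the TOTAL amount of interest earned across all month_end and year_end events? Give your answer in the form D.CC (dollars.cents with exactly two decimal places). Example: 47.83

Answer: 1276.89

Derivation:
After 1 (deposit($100)): balance=$2100.00 total_interest=$0.00
After 2 (month_end (apply 3% monthly interest)): balance=$2163.00 total_interest=$63.00
After 3 (year_end (apply 12% annual interest)): balance=$2422.56 total_interest=$322.56
After 4 (deposit($1000)): balance=$3422.56 total_interest=$322.56
After 5 (month_end (apply 3% monthly interest)): balance=$3525.23 total_interest=$425.23
After 6 (deposit($1000)): balance=$4525.23 total_interest=$425.23
After 7 (month_end (apply 3% monthly interest)): balance=$4660.98 total_interest=$560.98
After 8 (deposit($200)): balance=$4860.98 total_interest=$560.98
After 9 (withdraw($200)): balance=$4660.98 total_interest=$560.98
After 10 (month_end (apply 3% monthly interest)): balance=$4800.80 total_interest=$700.80
After 11 (year_end (apply 12% annual interest)): balance=$5376.89 total_interest=$1276.89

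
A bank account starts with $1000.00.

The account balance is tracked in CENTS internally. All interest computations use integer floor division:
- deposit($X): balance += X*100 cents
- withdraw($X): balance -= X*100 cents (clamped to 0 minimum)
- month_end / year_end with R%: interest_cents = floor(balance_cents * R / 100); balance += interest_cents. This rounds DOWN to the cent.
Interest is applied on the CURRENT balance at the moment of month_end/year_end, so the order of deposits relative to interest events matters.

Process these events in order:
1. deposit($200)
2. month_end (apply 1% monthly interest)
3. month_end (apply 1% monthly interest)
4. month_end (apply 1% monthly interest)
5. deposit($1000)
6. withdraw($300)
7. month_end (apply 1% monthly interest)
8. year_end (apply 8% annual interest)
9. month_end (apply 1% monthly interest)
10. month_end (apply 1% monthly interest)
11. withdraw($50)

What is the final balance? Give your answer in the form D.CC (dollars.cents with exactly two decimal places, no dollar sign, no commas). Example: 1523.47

Answer: 2104.62

Derivation:
After 1 (deposit($200)): balance=$1200.00 total_interest=$0.00
After 2 (month_end (apply 1% monthly interest)): balance=$1212.00 total_interest=$12.00
After 3 (month_end (apply 1% monthly interest)): balance=$1224.12 total_interest=$24.12
After 4 (month_end (apply 1% monthly interest)): balance=$1236.36 total_interest=$36.36
After 5 (deposit($1000)): balance=$2236.36 total_interest=$36.36
After 6 (withdraw($300)): balance=$1936.36 total_interest=$36.36
After 7 (month_end (apply 1% monthly interest)): balance=$1955.72 total_interest=$55.72
After 8 (year_end (apply 8% annual interest)): balance=$2112.17 total_interest=$212.17
After 9 (month_end (apply 1% monthly interest)): balance=$2133.29 total_interest=$233.29
After 10 (month_end (apply 1% monthly interest)): balance=$2154.62 total_interest=$254.62
After 11 (withdraw($50)): balance=$2104.62 total_interest=$254.62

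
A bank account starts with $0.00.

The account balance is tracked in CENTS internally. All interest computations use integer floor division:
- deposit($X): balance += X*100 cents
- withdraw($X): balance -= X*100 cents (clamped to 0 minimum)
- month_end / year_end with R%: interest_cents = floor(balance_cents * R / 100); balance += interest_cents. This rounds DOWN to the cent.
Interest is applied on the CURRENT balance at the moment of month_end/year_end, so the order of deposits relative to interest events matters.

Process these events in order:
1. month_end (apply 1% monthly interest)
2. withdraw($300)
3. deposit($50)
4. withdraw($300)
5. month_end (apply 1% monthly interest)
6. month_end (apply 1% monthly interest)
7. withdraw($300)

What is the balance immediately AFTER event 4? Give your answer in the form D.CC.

Answer: 0.00

Derivation:
After 1 (month_end (apply 1% monthly interest)): balance=$0.00 total_interest=$0.00
After 2 (withdraw($300)): balance=$0.00 total_interest=$0.00
After 3 (deposit($50)): balance=$50.00 total_interest=$0.00
After 4 (withdraw($300)): balance=$0.00 total_interest=$0.00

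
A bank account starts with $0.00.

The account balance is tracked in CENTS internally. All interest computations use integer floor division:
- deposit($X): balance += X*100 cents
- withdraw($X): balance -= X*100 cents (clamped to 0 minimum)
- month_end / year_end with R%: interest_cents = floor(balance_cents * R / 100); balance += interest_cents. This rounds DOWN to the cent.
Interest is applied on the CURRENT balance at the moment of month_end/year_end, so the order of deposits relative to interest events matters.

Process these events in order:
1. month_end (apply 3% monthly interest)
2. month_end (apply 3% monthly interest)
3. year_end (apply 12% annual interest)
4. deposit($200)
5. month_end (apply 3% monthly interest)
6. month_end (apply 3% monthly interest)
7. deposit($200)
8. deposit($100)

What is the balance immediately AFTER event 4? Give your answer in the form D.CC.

Answer: 200.00

Derivation:
After 1 (month_end (apply 3% monthly interest)): balance=$0.00 total_interest=$0.00
After 2 (month_end (apply 3% monthly interest)): balance=$0.00 total_interest=$0.00
After 3 (year_end (apply 12% annual interest)): balance=$0.00 total_interest=$0.00
After 4 (deposit($200)): balance=$200.00 total_interest=$0.00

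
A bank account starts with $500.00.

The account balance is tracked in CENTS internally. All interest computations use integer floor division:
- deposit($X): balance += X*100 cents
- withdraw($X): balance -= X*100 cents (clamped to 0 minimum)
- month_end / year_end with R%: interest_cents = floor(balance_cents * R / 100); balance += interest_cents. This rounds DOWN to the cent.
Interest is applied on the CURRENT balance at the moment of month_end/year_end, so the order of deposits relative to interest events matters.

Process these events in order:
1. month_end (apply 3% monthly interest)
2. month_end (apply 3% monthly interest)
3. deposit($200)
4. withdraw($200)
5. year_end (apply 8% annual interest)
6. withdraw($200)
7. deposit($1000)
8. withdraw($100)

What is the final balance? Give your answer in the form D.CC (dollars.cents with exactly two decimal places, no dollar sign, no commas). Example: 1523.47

Answer: 1272.88

Derivation:
After 1 (month_end (apply 3% monthly interest)): balance=$515.00 total_interest=$15.00
After 2 (month_end (apply 3% monthly interest)): balance=$530.45 total_interest=$30.45
After 3 (deposit($200)): balance=$730.45 total_interest=$30.45
After 4 (withdraw($200)): balance=$530.45 total_interest=$30.45
After 5 (year_end (apply 8% annual interest)): balance=$572.88 total_interest=$72.88
After 6 (withdraw($200)): balance=$372.88 total_interest=$72.88
After 7 (deposit($1000)): balance=$1372.88 total_interest=$72.88
After 8 (withdraw($100)): balance=$1272.88 total_interest=$72.88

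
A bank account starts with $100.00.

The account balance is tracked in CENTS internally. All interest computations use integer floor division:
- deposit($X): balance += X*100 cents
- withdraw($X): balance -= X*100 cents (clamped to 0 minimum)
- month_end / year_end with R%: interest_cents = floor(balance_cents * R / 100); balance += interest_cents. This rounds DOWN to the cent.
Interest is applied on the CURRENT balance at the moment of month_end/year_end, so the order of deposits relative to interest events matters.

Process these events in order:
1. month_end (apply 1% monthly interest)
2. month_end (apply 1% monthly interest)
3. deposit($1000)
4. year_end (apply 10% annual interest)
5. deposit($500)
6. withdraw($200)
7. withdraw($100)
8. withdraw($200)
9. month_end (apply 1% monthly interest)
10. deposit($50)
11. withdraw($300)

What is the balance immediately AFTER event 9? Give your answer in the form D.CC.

After 1 (month_end (apply 1% monthly interest)): balance=$101.00 total_interest=$1.00
After 2 (month_end (apply 1% monthly interest)): balance=$102.01 total_interest=$2.01
After 3 (deposit($1000)): balance=$1102.01 total_interest=$2.01
After 4 (year_end (apply 10% annual interest)): balance=$1212.21 total_interest=$112.21
After 5 (deposit($500)): balance=$1712.21 total_interest=$112.21
After 6 (withdraw($200)): balance=$1512.21 total_interest=$112.21
After 7 (withdraw($100)): balance=$1412.21 total_interest=$112.21
After 8 (withdraw($200)): balance=$1212.21 total_interest=$112.21
After 9 (month_end (apply 1% monthly interest)): balance=$1224.33 total_interest=$124.33

Answer: 1224.33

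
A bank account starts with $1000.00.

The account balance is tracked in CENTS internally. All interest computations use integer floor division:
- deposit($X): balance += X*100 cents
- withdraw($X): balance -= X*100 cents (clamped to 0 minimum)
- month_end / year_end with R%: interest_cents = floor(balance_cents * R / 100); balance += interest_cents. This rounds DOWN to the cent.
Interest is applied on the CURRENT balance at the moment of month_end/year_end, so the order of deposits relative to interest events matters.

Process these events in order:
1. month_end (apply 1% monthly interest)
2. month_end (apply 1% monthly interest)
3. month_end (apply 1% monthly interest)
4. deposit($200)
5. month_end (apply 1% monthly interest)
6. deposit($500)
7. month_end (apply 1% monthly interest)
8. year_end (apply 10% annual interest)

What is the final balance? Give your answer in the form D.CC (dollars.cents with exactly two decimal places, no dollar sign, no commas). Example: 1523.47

Answer: 1936.02

Derivation:
After 1 (month_end (apply 1% monthly interest)): balance=$1010.00 total_interest=$10.00
After 2 (month_end (apply 1% monthly interest)): balance=$1020.10 total_interest=$20.10
After 3 (month_end (apply 1% monthly interest)): balance=$1030.30 total_interest=$30.30
After 4 (deposit($200)): balance=$1230.30 total_interest=$30.30
After 5 (month_end (apply 1% monthly interest)): balance=$1242.60 total_interest=$42.60
After 6 (deposit($500)): balance=$1742.60 total_interest=$42.60
After 7 (month_end (apply 1% monthly interest)): balance=$1760.02 total_interest=$60.02
After 8 (year_end (apply 10% annual interest)): balance=$1936.02 total_interest=$236.02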